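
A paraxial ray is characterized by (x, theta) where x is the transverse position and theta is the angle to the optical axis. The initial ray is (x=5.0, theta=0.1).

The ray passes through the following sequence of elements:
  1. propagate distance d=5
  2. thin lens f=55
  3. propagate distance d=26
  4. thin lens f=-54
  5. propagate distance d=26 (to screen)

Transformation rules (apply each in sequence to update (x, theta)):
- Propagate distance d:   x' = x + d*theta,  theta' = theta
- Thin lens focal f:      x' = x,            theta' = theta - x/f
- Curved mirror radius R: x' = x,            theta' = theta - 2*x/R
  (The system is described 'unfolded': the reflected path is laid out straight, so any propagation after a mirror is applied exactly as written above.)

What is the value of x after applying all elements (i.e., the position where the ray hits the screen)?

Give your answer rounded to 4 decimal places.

Answer: 8.1481

Derivation:
Initial: x=5.0000 theta=0.1000
After 1 (propagate distance d=5): x=5.5000 theta=0.1000
After 2 (thin lens f=55): x=5.5000 theta=0.0000
After 3 (propagate distance d=26): x=5.5000 theta=0.0000
After 4 (thin lens f=-54): x=5.5000 theta=11/108 (≈0.1019)
After 5 (propagate distance d=26 (to screen)): x=220/27 (≈8.1481) theta=11/108 (≈0.1019)
Rounded to 4 decimal places: x = 8.1481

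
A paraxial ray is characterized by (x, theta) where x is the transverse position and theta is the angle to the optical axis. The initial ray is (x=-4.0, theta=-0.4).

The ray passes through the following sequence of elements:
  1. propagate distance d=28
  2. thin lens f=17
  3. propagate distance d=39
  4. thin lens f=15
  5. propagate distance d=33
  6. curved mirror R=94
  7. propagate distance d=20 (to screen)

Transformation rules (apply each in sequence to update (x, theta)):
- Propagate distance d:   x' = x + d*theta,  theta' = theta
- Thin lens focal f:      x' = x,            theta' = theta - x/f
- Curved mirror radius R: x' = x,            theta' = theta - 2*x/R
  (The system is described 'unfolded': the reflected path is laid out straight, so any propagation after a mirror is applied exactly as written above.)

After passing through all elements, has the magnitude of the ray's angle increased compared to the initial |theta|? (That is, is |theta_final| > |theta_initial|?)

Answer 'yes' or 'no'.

Initial: x=-4.0000 theta=-0.4000
After 1 (propagate distance d=28): x=-15.2000 theta=-0.4000
After 2 (thin lens f=17): x=-15.2000 theta=42/85 (≈0.4941)
After 3 (propagate distance d=39): x=346/85 (≈4.0706) theta=42/85 (≈0.4941)
After 4 (thin lens f=15): x=346/85 (≈4.0706) theta=284/1275 (≈0.2227)
After 5 (propagate distance d=33): x=4854/425 (≈11.4212) theta=284/1275 (≈0.2227)
After 6 (curved mirror R=94): x=4854/425 (≈11.4212) theta=-1214/59925 (≈-0.0203)
After 7 (propagate distance d=20 (to screen)): x=660134/59925 (≈11.0160) theta=-1214/59925 (≈-0.0203)
|theta_initial|=0.4000 |theta_final|=1214/59925 (≈0.0203) -> not increased

Answer: no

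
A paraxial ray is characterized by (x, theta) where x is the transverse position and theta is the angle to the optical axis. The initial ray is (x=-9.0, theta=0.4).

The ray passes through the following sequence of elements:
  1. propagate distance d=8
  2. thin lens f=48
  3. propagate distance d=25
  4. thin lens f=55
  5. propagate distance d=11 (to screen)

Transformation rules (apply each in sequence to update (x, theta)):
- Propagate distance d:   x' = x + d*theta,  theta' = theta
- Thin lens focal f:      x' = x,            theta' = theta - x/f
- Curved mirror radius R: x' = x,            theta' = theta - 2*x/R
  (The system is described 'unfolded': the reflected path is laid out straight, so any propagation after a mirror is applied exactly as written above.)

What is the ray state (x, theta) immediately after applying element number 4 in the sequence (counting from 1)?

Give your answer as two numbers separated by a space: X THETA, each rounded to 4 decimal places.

Answer: 7.2208 0.3895

Derivation:
Initial: x=-9.0000 theta=0.4000
After 1 (propagate distance d=8): x=-5.8000 theta=0.4000
After 2 (thin lens f=48): x=-5.8000 theta=25/48 (≈0.5208)
After 3 (propagate distance d=25): x=1733/240 (≈7.2208) theta=25/48 (≈0.5208)
After 4 (thin lens f=55): x=1733/240 (≈7.2208) theta=857/2200 (≈0.3895)
Rounded to 4 decimal places: x = 7.2208, theta = 0.3895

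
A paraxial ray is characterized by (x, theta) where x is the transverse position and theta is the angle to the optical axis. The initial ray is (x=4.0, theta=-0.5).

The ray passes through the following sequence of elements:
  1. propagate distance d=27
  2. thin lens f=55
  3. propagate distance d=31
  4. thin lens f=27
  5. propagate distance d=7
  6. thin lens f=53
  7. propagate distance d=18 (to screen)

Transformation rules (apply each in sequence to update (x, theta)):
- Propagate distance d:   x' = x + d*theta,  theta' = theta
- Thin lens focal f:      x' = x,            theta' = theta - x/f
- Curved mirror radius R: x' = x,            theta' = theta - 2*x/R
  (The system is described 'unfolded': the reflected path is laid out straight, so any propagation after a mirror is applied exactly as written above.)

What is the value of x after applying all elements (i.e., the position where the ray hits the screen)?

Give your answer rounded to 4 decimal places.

Answer: -3.9167

Derivation:
Initial: x=4.0000 theta=-0.5000
After 1 (propagate distance d=27): x=-9.5000 theta=-0.5000
After 2 (thin lens f=55): x=-9.5000 theta=-18/55 (≈-0.3273)
After 3 (propagate distance d=31): x=-2161/110 (≈-19.6455) theta=-18/55 (≈-0.3273)
After 4 (thin lens f=27): x=-2161/110 (≈-19.6455) theta=1189/2970 (≈0.4003)
After 5 (propagate distance d=7): x=-25012/1485 (≈-16.8431) theta=1189/2970 (≈0.4003)
After 6 (thin lens f=53): x=-25012/1485 (≈-16.8431) theta=113041/157410 (≈0.7181)
After 7 (propagate distance d=18 (to screen)): x=-308267/78705 (≈-3.9167) theta=113041/157410 (≈0.7181)
Rounded to 4 decimal places: x = -3.9167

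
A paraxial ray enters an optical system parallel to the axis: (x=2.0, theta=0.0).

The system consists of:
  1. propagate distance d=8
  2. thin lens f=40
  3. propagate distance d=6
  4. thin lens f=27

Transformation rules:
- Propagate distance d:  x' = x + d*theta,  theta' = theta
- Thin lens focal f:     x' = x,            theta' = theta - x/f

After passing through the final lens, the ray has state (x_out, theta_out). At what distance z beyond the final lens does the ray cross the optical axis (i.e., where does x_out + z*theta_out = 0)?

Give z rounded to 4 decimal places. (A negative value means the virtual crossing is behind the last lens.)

Answer: 15.0492

Derivation:
Initial: x=2.0000 theta=0.0000
After 1 (propagate distance d=8): x=2.0000 theta=0.0000
After 2 (thin lens f=40): x=2.0000 theta=-0.0500
After 3 (propagate distance d=6): x=1.7000 theta=-0.0500
After 4 (thin lens f=27): x=1.7000 theta=-61/540 (≈-0.1130)
z_focus = -x_out/theta_out = -(1.7000)/(-61/540) = 918/61 ≈ 15.0492
Rounded to 4 decimal places: z = 15.0492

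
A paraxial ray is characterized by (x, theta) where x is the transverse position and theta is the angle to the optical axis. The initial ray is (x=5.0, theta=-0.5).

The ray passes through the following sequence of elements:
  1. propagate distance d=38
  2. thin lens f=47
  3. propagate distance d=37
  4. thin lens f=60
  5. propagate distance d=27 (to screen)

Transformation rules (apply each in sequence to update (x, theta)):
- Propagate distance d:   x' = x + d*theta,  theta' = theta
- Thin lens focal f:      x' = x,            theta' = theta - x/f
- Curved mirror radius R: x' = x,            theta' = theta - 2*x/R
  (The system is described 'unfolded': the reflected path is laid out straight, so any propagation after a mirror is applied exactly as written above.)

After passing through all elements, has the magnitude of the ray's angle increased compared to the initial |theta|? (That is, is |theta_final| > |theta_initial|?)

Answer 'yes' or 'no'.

Initial: x=5.0000 theta=-0.5000
After 1 (propagate distance d=38): x=-14.0000 theta=-0.5000
After 2 (thin lens f=47): x=-14.0000 theta=-19/94 (≈-0.2021)
After 3 (propagate distance d=37): x=-2019/94 (≈-21.4787) theta=-19/94 (≈-0.2021)
After 4 (thin lens f=60): x=-2019/94 (≈-21.4787) theta=293/1880 (≈0.1559)
After 5 (propagate distance d=27 (to screen)): x=-32469/1880 (≈-17.2707) theta=293/1880 (≈0.1559)
|theta_initial|=0.5000 |theta_final|=293/1880 (≈0.1559) -> not increased

Answer: no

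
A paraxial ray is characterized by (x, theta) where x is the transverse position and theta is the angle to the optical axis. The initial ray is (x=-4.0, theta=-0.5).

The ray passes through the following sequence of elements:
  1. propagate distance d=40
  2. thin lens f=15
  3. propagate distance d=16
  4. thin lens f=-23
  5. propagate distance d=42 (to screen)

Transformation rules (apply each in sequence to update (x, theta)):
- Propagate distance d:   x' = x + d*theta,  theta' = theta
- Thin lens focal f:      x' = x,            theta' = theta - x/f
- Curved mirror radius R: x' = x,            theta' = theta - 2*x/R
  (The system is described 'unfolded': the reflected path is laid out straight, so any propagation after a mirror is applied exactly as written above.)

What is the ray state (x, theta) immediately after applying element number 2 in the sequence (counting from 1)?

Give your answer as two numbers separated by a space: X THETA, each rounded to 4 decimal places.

Initial: x=-4.0000 theta=-0.5000
After 1 (propagate distance d=40): x=-24.0000 theta=-0.5000
After 2 (thin lens f=15): x=-24.0000 theta=1.1000
Rounded to 4 decimal places: x = -24.0000, theta = 1.1000

Answer: -24.0000 1.1000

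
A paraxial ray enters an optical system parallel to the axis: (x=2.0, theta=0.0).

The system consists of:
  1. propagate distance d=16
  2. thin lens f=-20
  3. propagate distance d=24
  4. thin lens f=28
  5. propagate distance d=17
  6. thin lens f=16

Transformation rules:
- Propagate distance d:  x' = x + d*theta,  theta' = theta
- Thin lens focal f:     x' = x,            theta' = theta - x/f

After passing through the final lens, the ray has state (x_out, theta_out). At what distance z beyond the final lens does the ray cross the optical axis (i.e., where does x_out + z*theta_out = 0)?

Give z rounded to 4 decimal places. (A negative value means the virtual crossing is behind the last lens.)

Initial: x=2.0000 theta=0.0000
After 1 (propagate distance d=16): x=2.0000 theta=0.0000
After 2 (thin lens f=-20): x=2.0000 theta=0.1000
After 3 (propagate distance d=24): x=4.4000 theta=0.1000
After 4 (thin lens f=28): x=4.4000 theta=-2/35 (≈-0.0571)
After 5 (propagate distance d=17): x=24/7 (≈3.4286) theta=-2/35 (≈-0.0571)
After 6 (thin lens f=16): x=24/7 (≈3.4286) theta=-19/70 (≈-0.2714)
z_focus = -x_out/theta_out = -(24/7)/(-19/70) = 240/19 ≈ 12.6316
Rounded to 4 decimal places: z = 12.6316

Answer: 12.6316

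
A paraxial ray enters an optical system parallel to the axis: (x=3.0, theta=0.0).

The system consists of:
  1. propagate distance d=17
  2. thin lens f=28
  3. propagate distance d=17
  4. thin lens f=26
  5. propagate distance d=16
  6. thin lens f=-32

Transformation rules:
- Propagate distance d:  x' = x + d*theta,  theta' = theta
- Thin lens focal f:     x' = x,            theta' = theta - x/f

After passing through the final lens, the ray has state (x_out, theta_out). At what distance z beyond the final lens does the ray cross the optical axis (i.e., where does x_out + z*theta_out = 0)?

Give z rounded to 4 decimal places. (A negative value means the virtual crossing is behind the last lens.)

Answer: -6.5718

Derivation:
Initial: x=3.0000 theta=0.0000
After 1 (propagate distance d=17): x=3.0000 theta=0.0000
After 2 (thin lens f=28): x=3.0000 theta=-3/28 (≈-0.1071)
After 3 (propagate distance d=17): x=33/28 (≈1.1786) theta=-3/28 (≈-0.1071)
After 4 (thin lens f=26): x=33/28 (≈1.1786) theta=-111/728 (≈-0.1525)
After 5 (propagate distance d=16): x=-459/364 (≈-1.2610) theta=-111/728 (≈-0.1525)
After 6 (thin lens f=-32): x=-459/364 (≈-1.2610) theta=-2235/11648 (≈-0.1919)
z_focus = -x_out/theta_out = -(-459/364)/(-2235/11648) = -4896/745 ≈ -6.5718
Rounded to 4 decimal places: z = -6.5718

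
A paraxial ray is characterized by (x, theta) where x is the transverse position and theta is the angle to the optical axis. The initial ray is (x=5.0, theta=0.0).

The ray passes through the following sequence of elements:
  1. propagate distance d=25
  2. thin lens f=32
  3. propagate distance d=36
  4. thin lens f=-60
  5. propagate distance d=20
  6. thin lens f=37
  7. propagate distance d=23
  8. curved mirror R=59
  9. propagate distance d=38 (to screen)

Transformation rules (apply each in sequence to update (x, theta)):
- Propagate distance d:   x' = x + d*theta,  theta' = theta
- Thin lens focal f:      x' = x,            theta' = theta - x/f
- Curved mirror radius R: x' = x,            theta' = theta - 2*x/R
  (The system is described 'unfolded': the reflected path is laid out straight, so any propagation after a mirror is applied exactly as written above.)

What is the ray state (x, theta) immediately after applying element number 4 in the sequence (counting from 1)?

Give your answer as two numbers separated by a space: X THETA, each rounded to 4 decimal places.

Initial: x=5.0000 theta=0.0000
After 1 (propagate distance d=25): x=5.0000 theta=0.0000
After 2 (thin lens f=32): x=5.0000 theta=-5/32 (≈-0.1563)
After 3 (propagate distance d=36): x=-0.6250 theta=-5/32 (≈-0.1563)
After 4 (thin lens f=-60): x=-0.6250 theta=-1/6 (≈-0.1667)
Rounded to 4 decimal places: x = -0.6250, theta = -0.1667

Answer: -0.6250 -0.1667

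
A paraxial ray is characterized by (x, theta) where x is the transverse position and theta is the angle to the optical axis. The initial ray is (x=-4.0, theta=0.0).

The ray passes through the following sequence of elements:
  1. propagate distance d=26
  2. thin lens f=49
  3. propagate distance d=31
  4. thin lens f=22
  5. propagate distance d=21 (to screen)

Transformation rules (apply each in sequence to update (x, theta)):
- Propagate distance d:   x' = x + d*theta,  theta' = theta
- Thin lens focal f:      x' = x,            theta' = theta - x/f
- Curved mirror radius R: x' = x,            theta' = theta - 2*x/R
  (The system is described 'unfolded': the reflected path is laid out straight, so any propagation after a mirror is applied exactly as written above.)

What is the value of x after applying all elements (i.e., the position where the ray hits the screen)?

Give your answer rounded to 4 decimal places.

Answer: 1.6475

Derivation:
Initial: x=-4.0000 theta=0.0000
After 1 (propagate distance d=26): x=-4.0000 theta=0.0000
After 2 (thin lens f=49): x=-4.0000 theta=4/49 (≈0.0816)
After 3 (propagate distance d=31): x=-72/49 (≈-1.4694) theta=4/49 (≈0.0816)
After 4 (thin lens f=22): x=-72/49 (≈-1.4694) theta=80/539 (≈0.1484)
After 5 (propagate distance d=21 (to screen)): x=888/539 (≈1.6475) theta=80/539 (≈0.1484)
Rounded to 4 decimal places: x = 1.6475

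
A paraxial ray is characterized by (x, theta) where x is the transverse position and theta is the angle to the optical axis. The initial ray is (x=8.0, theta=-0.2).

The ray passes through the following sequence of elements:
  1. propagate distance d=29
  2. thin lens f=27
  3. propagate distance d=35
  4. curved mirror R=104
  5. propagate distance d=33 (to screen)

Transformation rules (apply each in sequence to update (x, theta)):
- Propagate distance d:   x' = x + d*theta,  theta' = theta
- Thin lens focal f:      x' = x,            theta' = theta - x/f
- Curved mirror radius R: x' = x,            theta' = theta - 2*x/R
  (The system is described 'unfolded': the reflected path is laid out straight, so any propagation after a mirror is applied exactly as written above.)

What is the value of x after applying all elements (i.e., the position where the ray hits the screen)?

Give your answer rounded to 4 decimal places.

Answer: -12.0848

Derivation:
Initial: x=8.0000 theta=-0.2000
After 1 (propagate distance d=29): x=2.2000 theta=-0.2000
After 2 (thin lens f=27): x=2.2000 theta=-38/135 (≈-0.2815)
After 3 (propagate distance d=35): x=-1033/135 (≈-7.6519) theta=-38/135 (≈-0.2815)
After 4 (curved mirror R=104): x=-1033/135 (≈-7.6519) theta=-943/7020 (≈-0.1343)
After 5 (propagate distance d=33 (to screen)): x=-16967/1404 (≈-12.0848) theta=-943/7020 (≈-0.1343)
Rounded to 4 decimal places: x = -12.0848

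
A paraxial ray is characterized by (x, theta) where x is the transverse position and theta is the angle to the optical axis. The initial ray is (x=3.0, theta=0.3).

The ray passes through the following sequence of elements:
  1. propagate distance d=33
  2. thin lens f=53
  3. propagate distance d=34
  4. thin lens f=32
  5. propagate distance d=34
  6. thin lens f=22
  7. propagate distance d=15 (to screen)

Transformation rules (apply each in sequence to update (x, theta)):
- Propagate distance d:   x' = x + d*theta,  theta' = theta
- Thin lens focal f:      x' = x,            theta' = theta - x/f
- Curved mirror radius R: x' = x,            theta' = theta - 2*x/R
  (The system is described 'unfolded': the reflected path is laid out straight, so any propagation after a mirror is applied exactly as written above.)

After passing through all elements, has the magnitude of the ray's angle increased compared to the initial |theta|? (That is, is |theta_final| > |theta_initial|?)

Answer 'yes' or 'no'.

Initial: x=3.0000 theta=0.3000
After 1 (propagate distance d=33): x=12.9000 theta=0.3000
After 2 (thin lens f=53): x=12.9000 theta=3/53 (≈0.0566)
After 3 (propagate distance d=34): x=7857/530 (≈14.8245) theta=3/53 (≈0.0566)
After 4 (thin lens f=32): x=7857/530 (≈14.8245) theta=-6897/16960 (≈-0.4067)
After 5 (propagate distance d=34): x=8463/8480 (≈0.9980) theta=-6897/16960 (≈-0.4067)
After 6 (thin lens f=22): x=8463/8480 (≈0.9980) theta=-8433/18656 (≈-0.4520)
After 7 (propagate distance d=15 (to screen)): x=-269691/46640 (≈-5.7824) theta=-8433/18656 (≈-0.4520)
|theta_initial|=0.3000 |theta_final|=8433/18656 (≈0.4520) -> increased

Answer: yes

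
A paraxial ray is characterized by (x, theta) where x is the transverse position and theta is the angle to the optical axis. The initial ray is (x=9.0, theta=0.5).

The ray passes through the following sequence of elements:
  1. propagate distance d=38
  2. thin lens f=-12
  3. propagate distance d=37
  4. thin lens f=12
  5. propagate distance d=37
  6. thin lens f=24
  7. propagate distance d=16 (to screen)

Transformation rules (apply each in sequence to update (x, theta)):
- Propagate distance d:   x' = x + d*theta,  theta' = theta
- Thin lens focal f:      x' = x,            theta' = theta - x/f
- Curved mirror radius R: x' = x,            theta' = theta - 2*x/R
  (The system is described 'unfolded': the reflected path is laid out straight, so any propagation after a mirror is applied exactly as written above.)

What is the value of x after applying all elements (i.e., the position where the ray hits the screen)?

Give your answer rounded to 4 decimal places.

Initial: x=9.0000 theta=0.5000
After 1 (propagate distance d=38): x=28.0000 theta=0.5000
After 2 (thin lens f=-12): x=28.0000 theta=17/6 (≈2.8333)
After 3 (propagate distance d=37): x=797/6 (≈132.8333) theta=17/6 (≈2.8333)
After 4 (thin lens f=12): x=797/6 (≈132.8333) theta=-593/72 (≈-8.2361)
After 5 (propagate distance d=37): x=-12377/72 (≈-171.9028) theta=-593/72 (≈-8.2361)
After 6 (thin lens f=24): x=-12377/72 (≈-171.9028) theta=-1855/1728 (≈-1.0735)
After 7 (propagate distance d=16 (to screen)): x=-40841/216 (≈-189.0787) theta=-1855/1728 (≈-1.0735)
Rounded to 4 decimal places: x = -189.0787

Answer: -189.0787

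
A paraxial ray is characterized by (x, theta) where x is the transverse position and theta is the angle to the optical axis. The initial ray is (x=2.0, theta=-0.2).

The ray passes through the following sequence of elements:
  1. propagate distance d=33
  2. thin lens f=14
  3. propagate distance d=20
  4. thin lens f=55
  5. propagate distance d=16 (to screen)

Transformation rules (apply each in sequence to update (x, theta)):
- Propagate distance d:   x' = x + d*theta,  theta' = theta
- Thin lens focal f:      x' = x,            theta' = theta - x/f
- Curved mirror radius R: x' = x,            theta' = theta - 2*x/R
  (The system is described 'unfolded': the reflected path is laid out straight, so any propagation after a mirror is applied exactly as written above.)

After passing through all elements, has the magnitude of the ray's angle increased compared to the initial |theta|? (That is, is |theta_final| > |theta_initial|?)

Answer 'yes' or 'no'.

Answer: no

Derivation:
Initial: x=2.0000 theta=-0.2000
After 1 (propagate distance d=33): x=-4.6000 theta=-0.2000
After 2 (thin lens f=14): x=-4.6000 theta=9/70 (≈0.1286)
After 3 (propagate distance d=20): x=-71/35 (≈-2.0286) theta=9/70 (≈0.1286)
After 4 (thin lens f=55): x=-71/35 (≈-2.0286) theta=91/550 (≈0.1655)
After 5 (propagate distance d=16 (to screen)): x=1191/1925 (≈0.6187) theta=91/550 (≈0.1655)
|theta_initial|=0.2000 |theta_final|=91/550 (≈0.1655) -> not increased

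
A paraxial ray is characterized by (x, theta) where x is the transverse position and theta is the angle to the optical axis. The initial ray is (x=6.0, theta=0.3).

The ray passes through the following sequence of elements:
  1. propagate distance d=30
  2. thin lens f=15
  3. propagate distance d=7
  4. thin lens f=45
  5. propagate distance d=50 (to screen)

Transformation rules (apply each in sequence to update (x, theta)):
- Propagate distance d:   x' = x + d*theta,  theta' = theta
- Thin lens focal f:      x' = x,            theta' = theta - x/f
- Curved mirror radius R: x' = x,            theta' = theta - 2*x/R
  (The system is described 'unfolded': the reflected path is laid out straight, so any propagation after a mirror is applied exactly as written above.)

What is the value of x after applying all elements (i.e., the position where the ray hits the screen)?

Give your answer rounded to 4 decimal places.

Answer: -36.1222

Derivation:
Initial: x=6.0000 theta=0.3000
After 1 (propagate distance d=30): x=15.0000 theta=0.3000
After 2 (thin lens f=15): x=15.0000 theta=-0.7000
After 3 (propagate distance d=7): x=10.1000 theta=-0.7000
After 4 (thin lens f=45): x=10.1000 theta=-208/225 (≈-0.9244)
After 5 (propagate distance d=50 (to screen)): x=-3251/90 (≈-36.1222) theta=-208/225 (≈-0.9244)
Rounded to 4 decimal places: x = -36.1222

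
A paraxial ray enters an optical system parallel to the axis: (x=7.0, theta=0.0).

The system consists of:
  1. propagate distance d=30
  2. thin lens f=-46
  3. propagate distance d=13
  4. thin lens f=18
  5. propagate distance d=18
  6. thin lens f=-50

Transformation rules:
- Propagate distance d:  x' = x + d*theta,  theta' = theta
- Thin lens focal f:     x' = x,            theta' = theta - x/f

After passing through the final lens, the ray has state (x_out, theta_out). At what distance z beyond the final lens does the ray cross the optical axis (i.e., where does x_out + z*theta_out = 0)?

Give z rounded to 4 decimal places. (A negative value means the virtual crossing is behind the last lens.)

Initial: x=7.0000 theta=0.0000
After 1 (propagate distance d=30): x=7.0000 theta=0.0000
After 2 (thin lens f=-46): x=7.0000 theta=7/46 (≈0.1522)
After 3 (propagate distance d=13): x=413/46 (≈8.9783) theta=7/46 (≈0.1522)
After 4 (thin lens f=18): x=413/46 (≈8.9783) theta=-287/828 (≈-0.3466)
After 5 (propagate distance d=18): x=63/23 (≈2.7391) theta=-287/828 (≈-0.3466)
After 6 (thin lens f=-50): x=63/23 (≈2.7391) theta=-6041/20700 (≈-0.2918)
z_focus = -x_out/theta_out = -(63/23)/(-6041/20700) = 8100/863 ≈ 9.3859
Rounded to 4 decimal places: z = 9.3859

Answer: 9.3859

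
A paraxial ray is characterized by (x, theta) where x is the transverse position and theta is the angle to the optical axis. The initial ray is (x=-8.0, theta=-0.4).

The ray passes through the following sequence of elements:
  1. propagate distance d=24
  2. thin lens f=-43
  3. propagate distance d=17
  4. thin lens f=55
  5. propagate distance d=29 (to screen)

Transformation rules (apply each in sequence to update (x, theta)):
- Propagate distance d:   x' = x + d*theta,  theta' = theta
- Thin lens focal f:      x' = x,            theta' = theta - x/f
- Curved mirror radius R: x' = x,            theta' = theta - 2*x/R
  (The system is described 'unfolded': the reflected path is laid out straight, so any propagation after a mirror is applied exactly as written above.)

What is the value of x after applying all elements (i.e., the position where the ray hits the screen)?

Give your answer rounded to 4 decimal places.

Initial: x=-8.0000 theta=-0.4000
After 1 (propagate distance d=24): x=-17.6000 theta=-0.4000
After 2 (thin lens f=-43): x=-17.6000 theta=-174/215 (≈-0.8093)
After 3 (propagate distance d=17): x=-6742/215 (≈-31.3581) theta=-174/215 (≈-0.8093)
After 4 (thin lens f=55): x=-6742/215 (≈-31.3581) theta=-2828/11825 (≈-0.2392)
After 5 (propagate distance d=29 (to screen)): x=-452822/11825 (≈-38.2936) theta=-2828/11825 (≈-0.2392)
Rounded to 4 decimal places: x = -38.2936

Answer: -38.2936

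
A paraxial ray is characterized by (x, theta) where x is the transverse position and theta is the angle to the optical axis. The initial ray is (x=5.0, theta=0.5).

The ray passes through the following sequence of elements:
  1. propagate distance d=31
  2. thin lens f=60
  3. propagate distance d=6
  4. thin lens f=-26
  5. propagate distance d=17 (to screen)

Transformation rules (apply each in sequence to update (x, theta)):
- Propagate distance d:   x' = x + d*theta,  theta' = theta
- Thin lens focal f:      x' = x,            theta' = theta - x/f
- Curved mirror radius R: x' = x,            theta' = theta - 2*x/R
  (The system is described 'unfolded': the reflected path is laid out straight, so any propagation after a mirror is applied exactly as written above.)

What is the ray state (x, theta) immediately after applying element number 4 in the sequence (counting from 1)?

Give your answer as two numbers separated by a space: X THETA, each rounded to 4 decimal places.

Answer: 21.4500 0.9833

Derivation:
Initial: x=5.0000 theta=0.5000
After 1 (propagate distance d=31): x=20.5000 theta=0.5000
After 2 (thin lens f=60): x=20.5000 theta=19/120 (≈0.1583)
After 3 (propagate distance d=6): x=21.4500 theta=19/120 (≈0.1583)
After 4 (thin lens f=-26): x=21.4500 theta=59/60 (≈0.9833)
Rounded to 4 decimal places: x = 21.4500, theta = 0.9833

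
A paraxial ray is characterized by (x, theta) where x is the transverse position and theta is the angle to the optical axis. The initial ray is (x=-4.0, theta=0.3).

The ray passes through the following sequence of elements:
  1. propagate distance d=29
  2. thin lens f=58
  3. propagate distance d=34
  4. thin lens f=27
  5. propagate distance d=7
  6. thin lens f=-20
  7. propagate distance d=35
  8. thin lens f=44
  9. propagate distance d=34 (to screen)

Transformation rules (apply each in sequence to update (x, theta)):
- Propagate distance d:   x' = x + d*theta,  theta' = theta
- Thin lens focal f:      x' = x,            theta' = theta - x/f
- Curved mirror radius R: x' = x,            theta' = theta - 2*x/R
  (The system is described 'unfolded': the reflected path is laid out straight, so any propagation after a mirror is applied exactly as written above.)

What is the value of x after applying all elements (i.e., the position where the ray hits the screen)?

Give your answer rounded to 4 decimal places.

Answer: 14.7948

Derivation:
Initial: x=-4.0000 theta=0.3000
After 1 (propagate distance d=29): x=4.7000 theta=0.3000
After 2 (thin lens f=58): x=4.7000 theta=127/580 (≈0.2190)
After 3 (propagate distance d=34): x=1761/145 (≈12.1448) theta=127/580 (≈0.2190)
After 4 (thin lens f=27): x=1761/145 (≈12.1448) theta=-241/1044 (≈-0.2308)
After 5 (propagate distance d=7): x=54961/5220 (≈10.5289) theta=-241/1044 (≈-0.2308)
After 6 (thin lens f=-20): x=54961/5220 (≈10.5289) theta=3429/11600 (≈0.2956)
After 7 (propagate distance d=35): x=435871/20880 (≈20.8750) theta=3429/11600 (≈0.2956)
After 8 (thin lens f=44): x=435871/20880 (≈20.8750) theta=-821471/4593600 (≈-0.1788)
After 9 (propagate distance d=34 (to screen)): x=33980803/2296800 (≈14.7948) theta=-821471/4593600 (≈-0.1788)
Rounded to 4 decimal places: x = 14.7948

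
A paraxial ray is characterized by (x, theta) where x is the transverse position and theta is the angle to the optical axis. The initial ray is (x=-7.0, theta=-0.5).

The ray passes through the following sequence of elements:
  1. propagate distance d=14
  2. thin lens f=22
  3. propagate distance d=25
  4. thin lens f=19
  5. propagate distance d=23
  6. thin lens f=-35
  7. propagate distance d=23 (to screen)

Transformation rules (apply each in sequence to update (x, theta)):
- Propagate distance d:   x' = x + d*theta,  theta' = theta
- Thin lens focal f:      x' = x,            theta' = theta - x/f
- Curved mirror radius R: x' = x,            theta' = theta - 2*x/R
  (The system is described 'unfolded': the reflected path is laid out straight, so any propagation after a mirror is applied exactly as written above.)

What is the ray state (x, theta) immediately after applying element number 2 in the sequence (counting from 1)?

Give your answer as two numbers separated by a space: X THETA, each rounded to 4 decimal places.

Initial: x=-7.0000 theta=-0.5000
After 1 (propagate distance d=14): x=-14.0000 theta=-0.5000
After 2 (thin lens f=22): x=-14.0000 theta=3/22 (≈0.1364)
Rounded to 4 decimal places: x = -14.0000, theta = 0.1364

Answer: -14.0000 0.1364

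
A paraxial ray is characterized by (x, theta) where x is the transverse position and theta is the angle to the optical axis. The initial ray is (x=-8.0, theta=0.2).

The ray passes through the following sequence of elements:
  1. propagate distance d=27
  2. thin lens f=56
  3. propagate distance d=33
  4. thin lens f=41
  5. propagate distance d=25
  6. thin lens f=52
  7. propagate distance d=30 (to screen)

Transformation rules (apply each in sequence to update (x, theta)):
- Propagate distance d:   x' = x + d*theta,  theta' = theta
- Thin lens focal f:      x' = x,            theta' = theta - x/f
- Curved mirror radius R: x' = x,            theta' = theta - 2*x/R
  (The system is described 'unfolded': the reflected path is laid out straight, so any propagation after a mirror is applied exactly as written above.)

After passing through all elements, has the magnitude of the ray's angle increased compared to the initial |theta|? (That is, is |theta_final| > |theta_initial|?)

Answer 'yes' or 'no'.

Answer: no

Derivation:
Initial: x=-8.0000 theta=0.2000
After 1 (propagate distance d=27): x=-2.6000 theta=0.2000
After 2 (thin lens f=56): x=-2.6000 theta=69/280 (≈0.2464)
After 3 (propagate distance d=33): x=1549/280 (≈5.5321) theta=69/280 (≈0.2464)
After 4 (thin lens f=41): x=1549/280 (≈5.5321) theta=32/287 (≈0.1115)
After 5 (propagate distance d=25): x=95509/11480 (≈8.3196) theta=32/287 (≈0.1115)
After 6 (thin lens f=52): x=95509/11480 (≈8.3196) theta=-28949/596960 (≈-0.0485)
After 7 (propagate distance d=30 (to screen)): x=2048999/298480 (≈6.8648) theta=-28949/596960 (≈-0.0485)
|theta_initial|=0.2000 |theta_final|=28949/596960 (≈0.0485) -> not increased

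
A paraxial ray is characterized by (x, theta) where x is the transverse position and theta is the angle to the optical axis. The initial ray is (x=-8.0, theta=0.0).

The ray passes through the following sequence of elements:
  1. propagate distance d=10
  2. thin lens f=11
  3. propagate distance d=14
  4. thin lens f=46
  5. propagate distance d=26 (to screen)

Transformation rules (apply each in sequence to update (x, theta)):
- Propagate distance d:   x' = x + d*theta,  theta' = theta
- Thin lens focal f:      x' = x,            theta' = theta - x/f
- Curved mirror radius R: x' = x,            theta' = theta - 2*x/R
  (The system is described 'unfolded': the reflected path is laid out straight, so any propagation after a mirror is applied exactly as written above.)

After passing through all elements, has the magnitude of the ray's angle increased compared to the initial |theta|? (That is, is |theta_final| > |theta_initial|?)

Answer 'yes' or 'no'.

Initial: x=-8.0000 theta=0.0000
After 1 (propagate distance d=10): x=-8.0000 theta=0.0000
After 2 (thin lens f=11): x=-8.0000 theta=8/11 (≈0.7273)
After 3 (propagate distance d=14): x=24/11 (≈2.1818) theta=8/11 (≈0.7273)
After 4 (thin lens f=46): x=24/11 (≈2.1818) theta=172/253 (≈0.6798)
After 5 (propagate distance d=26 (to screen)): x=5024/253 (≈19.8577) theta=172/253 (≈0.6798)
|theta_initial|=0.0000 |theta_final|=172/253 (≈0.6798) -> increased

Answer: yes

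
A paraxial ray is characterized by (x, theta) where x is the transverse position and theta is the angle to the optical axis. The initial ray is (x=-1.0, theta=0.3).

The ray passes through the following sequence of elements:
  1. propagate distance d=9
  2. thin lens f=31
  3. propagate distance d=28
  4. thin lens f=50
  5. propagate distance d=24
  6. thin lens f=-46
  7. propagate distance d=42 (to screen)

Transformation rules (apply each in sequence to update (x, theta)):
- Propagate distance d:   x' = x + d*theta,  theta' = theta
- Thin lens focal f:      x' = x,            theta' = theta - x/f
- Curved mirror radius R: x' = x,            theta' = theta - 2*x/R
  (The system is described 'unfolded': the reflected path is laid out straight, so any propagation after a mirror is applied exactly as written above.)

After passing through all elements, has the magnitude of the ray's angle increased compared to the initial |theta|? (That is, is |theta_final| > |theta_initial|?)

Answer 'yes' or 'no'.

Initial: x=-1.0000 theta=0.3000
After 1 (propagate distance d=9): x=1.7000 theta=0.3000
After 2 (thin lens f=31): x=1.7000 theta=38/155 (≈0.2452)
After 3 (propagate distance d=28): x=531/62 (≈8.5645) theta=38/155 (≈0.2452)
After 4 (thin lens f=50): x=531/62 (≈8.5645) theta=229/3100 (≈0.0739)
After 5 (propagate distance d=24): x=16023/1550 (≈10.3374) theta=229/3100 (≈0.0739)
After 6 (thin lens f=-46): x=16023/1550 (≈10.3374) theta=2129/7130 (≈0.2986)
After 7 (propagate distance d=42 (to screen)): x=815619/35650 (≈22.8785) theta=2129/7130 (≈0.2986)
|theta_initial|=0.3000 |theta_final|=2129/7130 (≈0.2986) -> not increased

Answer: no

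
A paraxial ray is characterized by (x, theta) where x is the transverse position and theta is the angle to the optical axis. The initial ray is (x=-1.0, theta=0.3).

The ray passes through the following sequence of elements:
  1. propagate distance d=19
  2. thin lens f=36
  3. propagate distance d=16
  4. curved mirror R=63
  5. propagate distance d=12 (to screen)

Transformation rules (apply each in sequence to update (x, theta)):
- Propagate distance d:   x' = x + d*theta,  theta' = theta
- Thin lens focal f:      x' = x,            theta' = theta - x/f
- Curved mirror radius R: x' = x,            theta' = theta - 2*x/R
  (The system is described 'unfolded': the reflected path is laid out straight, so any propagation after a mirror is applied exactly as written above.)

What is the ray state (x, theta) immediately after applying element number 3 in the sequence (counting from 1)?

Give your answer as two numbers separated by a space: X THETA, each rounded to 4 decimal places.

Initial: x=-1.0000 theta=0.3000
After 1 (propagate distance d=19): x=4.7000 theta=0.3000
After 2 (thin lens f=36): x=4.7000 theta=61/360 (≈0.1694)
After 3 (propagate distance d=16): x=667/90 (≈7.4111) theta=61/360 (≈0.1694)
Rounded to 4 decimal places: x = 7.4111, theta = 0.1694

Answer: 7.4111 0.1694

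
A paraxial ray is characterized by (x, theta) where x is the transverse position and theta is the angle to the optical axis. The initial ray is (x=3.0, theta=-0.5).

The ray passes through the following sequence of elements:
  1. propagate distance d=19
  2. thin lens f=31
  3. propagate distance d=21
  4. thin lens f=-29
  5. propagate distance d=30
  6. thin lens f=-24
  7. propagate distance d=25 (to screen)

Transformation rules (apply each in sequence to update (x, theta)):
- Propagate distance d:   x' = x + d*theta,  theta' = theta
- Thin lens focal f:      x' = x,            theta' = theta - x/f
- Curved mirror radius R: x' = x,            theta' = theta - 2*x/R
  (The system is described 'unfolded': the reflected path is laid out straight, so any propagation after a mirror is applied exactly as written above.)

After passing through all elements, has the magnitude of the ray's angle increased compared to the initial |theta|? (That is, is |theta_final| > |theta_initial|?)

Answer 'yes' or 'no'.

Initial: x=3.0000 theta=-0.5000
After 1 (propagate distance d=19): x=-6.5000 theta=-0.5000
After 2 (thin lens f=31): x=-6.5000 theta=-9/31 (≈-0.2903)
After 3 (propagate distance d=21): x=-781/62 (≈-12.5968) theta=-9/31 (≈-0.2903)
After 4 (thin lens f=-29): x=-781/62 (≈-12.5968) theta=-1303/1798 (≈-0.7247)
After 5 (propagate distance d=30): x=-61739/1798 (≈-34.3376) theta=-1303/1798 (≈-0.7247)
After 6 (thin lens f=-24): x=-61739/1798 (≈-34.3376) theta=-93011/43152 (≈-2.1554)
After 7 (propagate distance d=25 (to screen)): x=-3807011/43152 (≈-88.2233) theta=-93011/43152 (≈-2.1554)
|theta_initial|=0.5000 |theta_final|=93011/43152 (≈2.1554) -> increased

Answer: yes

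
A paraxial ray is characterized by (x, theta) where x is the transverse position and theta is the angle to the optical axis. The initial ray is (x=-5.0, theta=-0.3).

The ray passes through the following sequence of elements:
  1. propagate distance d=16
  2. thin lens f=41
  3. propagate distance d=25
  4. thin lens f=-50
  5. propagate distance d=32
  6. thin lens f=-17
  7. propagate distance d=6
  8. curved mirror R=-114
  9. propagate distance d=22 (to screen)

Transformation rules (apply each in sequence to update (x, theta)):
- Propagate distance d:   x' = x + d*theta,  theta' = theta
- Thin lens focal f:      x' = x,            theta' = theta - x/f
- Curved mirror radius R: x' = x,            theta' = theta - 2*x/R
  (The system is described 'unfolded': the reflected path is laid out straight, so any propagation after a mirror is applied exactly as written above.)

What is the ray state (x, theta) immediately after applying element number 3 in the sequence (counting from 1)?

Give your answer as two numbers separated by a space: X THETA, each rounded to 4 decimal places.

Answer: -11.3244 -0.0610

Derivation:
Initial: x=-5.0000 theta=-0.3000
After 1 (propagate distance d=16): x=-9.8000 theta=-0.3000
After 2 (thin lens f=41): x=-9.8000 theta=-5/82 (≈-0.0610)
After 3 (propagate distance d=25): x=-4643/410 (≈-11.3244) theta=-5/82 (≈-0.0610)
Rounded to 4 decimal places: x = -11.3244, theta = -0.0610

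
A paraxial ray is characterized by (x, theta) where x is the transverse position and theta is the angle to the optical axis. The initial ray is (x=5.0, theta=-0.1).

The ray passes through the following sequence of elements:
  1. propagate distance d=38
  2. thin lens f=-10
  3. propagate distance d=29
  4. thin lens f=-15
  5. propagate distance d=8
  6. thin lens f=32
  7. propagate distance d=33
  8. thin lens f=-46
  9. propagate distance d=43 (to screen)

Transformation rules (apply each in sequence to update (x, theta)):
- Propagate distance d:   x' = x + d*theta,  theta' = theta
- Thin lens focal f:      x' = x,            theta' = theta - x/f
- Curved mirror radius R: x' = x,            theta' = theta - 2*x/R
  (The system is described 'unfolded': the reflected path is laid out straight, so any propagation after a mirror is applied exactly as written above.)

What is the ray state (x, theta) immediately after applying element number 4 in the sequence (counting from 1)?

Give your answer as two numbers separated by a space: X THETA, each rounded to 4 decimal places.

Initial: x=5.0000 theta=-0.1000
After 1 (propagate distance d=38): x=1.2000 theta=-0.1000
After 2 (thin lens f=-10): x=1.2000 theta=0.0200
After 3 (propagate distance d=29): x=1.7800 theta=0.0200
After 4 (thin lens f=-15): x=1.7800 theta=52/375 (≈0.1387)
Rounded to 4 decimal places: x = 1.7800, theta = 0.1387

Answer: 1.7800 0.1387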